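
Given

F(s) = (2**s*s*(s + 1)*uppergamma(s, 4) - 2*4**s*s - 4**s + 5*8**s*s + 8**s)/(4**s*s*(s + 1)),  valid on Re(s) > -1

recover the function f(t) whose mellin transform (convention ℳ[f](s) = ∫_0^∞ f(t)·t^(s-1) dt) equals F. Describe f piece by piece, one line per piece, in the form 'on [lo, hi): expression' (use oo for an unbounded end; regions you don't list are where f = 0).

along the cuts 1, 2, ℳ[f](s) splits into 3 integrals
on [0, 1): add ∫ t·t^(s-1) dt
the [1, 2) slice contributes ∫ (2*t + 1)·t^(s-1) dt
on [2, ∞) integrate f = exp(-2*t) against the kernel

on [0, 1): t
on [1, 2): 2*t + 1
on [2, oo): exp(-2*t)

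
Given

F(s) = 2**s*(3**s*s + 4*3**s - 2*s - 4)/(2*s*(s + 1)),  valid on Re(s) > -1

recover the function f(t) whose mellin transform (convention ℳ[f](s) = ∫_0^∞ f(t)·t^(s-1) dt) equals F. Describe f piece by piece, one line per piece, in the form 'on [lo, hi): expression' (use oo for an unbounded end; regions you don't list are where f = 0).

peel off the common scale on t: t/2 on [0, 1); 2 - t/2 on [1, 3)
strip the common scale on t: t on [0, 1/2); 2 - t on [1/2, 3/2)
along the cuts 2, ℳ[f](s) splits into 2 integrals
for t in [0, 2): the term is ∫ t/4·t^(s-1)
for t in [2, 6): the term is ∫ (2 - t/4)·t^(s-1)

on [0, 2): t/4
on [2, 6): 2 - t/4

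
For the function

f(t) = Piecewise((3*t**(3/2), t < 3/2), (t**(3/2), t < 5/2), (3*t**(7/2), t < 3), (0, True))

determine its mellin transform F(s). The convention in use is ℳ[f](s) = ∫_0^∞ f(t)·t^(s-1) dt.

breakpoints 3/2, 5/2: one integral from each of the 3 segments
the [0, 3/2) slice contributes ∫ 3*t**(3/2)·t^(s-1) dt
for t in [3/2, 5/2): the term is ∫ t**(3/2)·t^(s-1)
segment 5/2 to 3 holds 3*t**(7/2); add its integral

2*(3*3**(s + 7/2)*(2*s + 3) + 2*(3/2)**(s + 3/2)*(2*s + 7) + (5/2)**(s + 3/2)*(2*s + 7) - 3*(5/2)**(s + 7/2)*(2*s + 3))/((2*s + 3)*(2*s + 7))
  Re(s) > -3/2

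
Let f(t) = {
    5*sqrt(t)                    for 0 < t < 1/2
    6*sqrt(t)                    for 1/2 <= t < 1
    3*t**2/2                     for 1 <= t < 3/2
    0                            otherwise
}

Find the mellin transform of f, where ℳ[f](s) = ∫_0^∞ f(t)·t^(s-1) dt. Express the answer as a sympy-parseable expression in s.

along the cuts 1/2, 1, ℳ[f](s) splits into 3 integrals
between 0 and 1/2 the integrand is 5*sqrt(t)·t^(s-1)
∫ 6*sqrt(t)·t^(s-1) over [1/2, 1)
on [1, 3/2): add ∫ 3*t**2/2·t^(s-1) dt

(2**(7/2 - s)*(-s - 2) + 72*s + 180 + 3**(s + 3)*(2*s + 1)/2**s)/(8*(s + 2)*(2*s + 1))
  Re(s) > -1/2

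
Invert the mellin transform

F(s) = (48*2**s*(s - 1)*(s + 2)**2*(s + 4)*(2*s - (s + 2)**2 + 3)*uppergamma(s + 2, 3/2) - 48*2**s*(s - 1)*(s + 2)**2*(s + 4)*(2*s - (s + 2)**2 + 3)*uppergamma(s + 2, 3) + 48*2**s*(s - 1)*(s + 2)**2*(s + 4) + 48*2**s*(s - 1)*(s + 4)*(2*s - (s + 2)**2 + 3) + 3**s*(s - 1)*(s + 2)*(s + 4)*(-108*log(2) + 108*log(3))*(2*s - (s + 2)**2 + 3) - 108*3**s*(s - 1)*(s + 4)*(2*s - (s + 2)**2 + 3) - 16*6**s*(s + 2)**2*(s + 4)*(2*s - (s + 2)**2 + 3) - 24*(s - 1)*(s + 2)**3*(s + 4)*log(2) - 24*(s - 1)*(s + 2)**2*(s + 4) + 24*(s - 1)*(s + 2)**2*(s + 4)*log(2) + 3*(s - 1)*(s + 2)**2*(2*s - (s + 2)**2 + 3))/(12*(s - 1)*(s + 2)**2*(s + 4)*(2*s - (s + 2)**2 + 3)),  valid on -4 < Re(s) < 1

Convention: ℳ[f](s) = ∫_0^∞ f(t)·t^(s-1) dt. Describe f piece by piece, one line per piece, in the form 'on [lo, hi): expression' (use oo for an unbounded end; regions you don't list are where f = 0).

strip the shared t-power: t**2/4 on [0, 1); 2*log(t/2)/t on [1, 2); log(t/2) on [2, 3); …
the common scale on t comes off first: t**2 on [0, 1/2); log(t)/t on [1/2, 1); log(t) on [1, 3/2); …
summing 5 kernel integrals split by 1, 2, 3, 6 yields ℳ[f](s)
the [0, 1) slice contributes ∫ t**4/4·t^(s-1) dt
on [1, 2): add ∫ 2*t*log(t/2)·t^(s-1) dt
∫ t**2*log(t/2)·t^(s-1) over [2, 3)
the [3, 6) slice contributes ∫ t**2*exp(-t/2)·t^(s-1) dt
∫ over [6, ∞) of 8/t·t^(s-1) joins the sum

on [0, 1): t**4/4
on [1, 2): 2*t*log(t/2)
on [2, 3): t**2*log(t/2)
on [3, 6): t**2*exp(-t/2)
on [6, oo): 8/t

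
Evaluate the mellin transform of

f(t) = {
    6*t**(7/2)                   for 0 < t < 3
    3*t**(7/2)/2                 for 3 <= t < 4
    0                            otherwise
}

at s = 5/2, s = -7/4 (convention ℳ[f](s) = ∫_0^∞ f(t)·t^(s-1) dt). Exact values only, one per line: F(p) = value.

F(5/2) = 6283/4
F(-7/4) = 48*sqrt(2)/7 + 54*3**(3/4)/7

integrate the 2 segments split at 3, then add the results
between 0 and 3 the integrand is 6*t**(7/2)·t^(s-1)
on [3, 4): add ∫ 3*t**(7/2)/2·t^(s-1) dt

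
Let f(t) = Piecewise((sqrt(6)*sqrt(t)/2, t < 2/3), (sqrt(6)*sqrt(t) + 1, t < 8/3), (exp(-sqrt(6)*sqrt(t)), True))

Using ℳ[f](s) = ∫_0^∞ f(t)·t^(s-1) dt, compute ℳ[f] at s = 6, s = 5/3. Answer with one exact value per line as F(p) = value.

F(6) = 296096/1053 + 68043400*exp(-4)/729
F(5/3) = 3**(1/3)*(-276*2**(2/3) + 65*2**(1/3)*uppergamma(10/3, 4) + 10176)/1170

remove the common scale on t first: sqrt(t) on [0, 1); 2*sqrt(t) + 1 on [1, 4); exp(-2*sqrt(t)) on [4, ∞)
strip the power substitution: t on [0, 1); 2*t + 1 on [1, 2); exp(-2*t) on [2, ∞)
summing 3 kernel integrals split by 2/3, 8/3 yields ℳ[f](s)
on [0, 2/3) integrate f = sqrt(6)*sqrt(t)/2 against the kernel
∫ over [2/3, 8/3) of (sqrt(6)*sqrt(t) + 1)·t^(s-1) joins the sum
on [8/3, ∞): add ∫ exp(-sqrt(6)*sqrt(t))·t^(s-1) dt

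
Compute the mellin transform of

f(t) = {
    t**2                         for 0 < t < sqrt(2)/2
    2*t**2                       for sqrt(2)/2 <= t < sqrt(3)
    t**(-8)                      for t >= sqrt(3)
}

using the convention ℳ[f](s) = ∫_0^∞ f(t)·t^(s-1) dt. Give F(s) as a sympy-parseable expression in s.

(sqrt(2)/2)**s*(972*6**(s/2)*(s - 8) - 2*6**(s/2)*(s + 2) - 81*s + 648)/(162*(s - 8)*(s + 2))
  -2 < Re(s) < 8

remove the power substitution first: t on [0, 1/2); 2*t on [1/2, 3); t**(-4) on [3, ∞)
the 3 pieces separated at sqrt(2)/2, sqrt(3) each add one integral
between 0 and sqrt(2)/2 the integrand is t**2·t^(s-1)
on [sqrt(2)/2, sqrt(3)): add ∫ 2*t**2·t^(s-1) dt
over [sqrt(3), ∞), the kernel integral of t**(-8) enters the sum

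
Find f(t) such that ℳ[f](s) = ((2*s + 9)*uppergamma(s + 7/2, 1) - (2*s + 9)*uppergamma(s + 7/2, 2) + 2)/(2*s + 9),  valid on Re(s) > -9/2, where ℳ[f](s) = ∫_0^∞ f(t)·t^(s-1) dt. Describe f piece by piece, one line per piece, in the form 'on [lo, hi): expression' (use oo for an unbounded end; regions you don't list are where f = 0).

back out the shared t-power: t**(7/2) on [0, 1); t**(5/2)*exp(-t) on [1, 2)
strip the shared t-power: t**3 on [0, 1); t**2*exp(-t) on [1, 2)
strip the shared t-power: t on [0, 1); exp(-t) on [1, 2)
decompose at 1; ℳ[f](s) sums the 2 pieces' integrals
the [0, 1) slice contributes ∫ t**(9/2)·t^(s-1) dt
∫ over [1, 2) of t**(7/2)*exp(-t)·t^(s-1) joins the sum

on [0, 1): t**(9/2)
on [1, 2): t**(7/2)*exp(-t)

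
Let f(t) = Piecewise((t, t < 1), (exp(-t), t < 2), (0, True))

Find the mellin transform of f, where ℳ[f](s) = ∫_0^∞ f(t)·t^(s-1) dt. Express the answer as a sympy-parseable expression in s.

((s + 1)*uppergamma(s, 1) - (s + 1)*uppergamma(s, 2) + 1)/(s + 1)
  Re(s) > -1

the 2 pieces separated at 1 each add one integral
segment 0 to 1 holds t; add its integral
piece [1, 2): integrate exp(-t) against the kernel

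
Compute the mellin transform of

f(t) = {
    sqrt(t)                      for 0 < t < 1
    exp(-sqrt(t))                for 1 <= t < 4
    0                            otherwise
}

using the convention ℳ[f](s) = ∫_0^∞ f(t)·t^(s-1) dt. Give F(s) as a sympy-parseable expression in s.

2*((2*s + 1)*uppergamma(2*s, 1) - (2*s + 1)*uppergamma(2*s, 2) + 1)/(2*s + 1)
  Re(s) > -1/2

peel off the power substitution: t on [0, 1); exp(-t) on [1, 2)
along the cuts 1, ℳ[f](s) splits into 2 integrals
for t in [0, 1): the term is ∫ sqrt(t)·t^(s-1)
on [1, 4): add ∫ exp(-sqrt(t))·t^(s-1) dt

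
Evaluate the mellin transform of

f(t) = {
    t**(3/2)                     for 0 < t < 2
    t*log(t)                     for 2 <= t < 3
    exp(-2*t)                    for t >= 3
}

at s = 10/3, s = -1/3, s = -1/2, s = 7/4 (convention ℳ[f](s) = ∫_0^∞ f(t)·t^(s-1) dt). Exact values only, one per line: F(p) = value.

along the cuts 2, 3, ℳ[f](s) splits into 3 integrals
for t in [0, 2): the term is ∫ t**(3/2)·t^(s-1)
segment 2 to 3 holds t*log(t); add its integral
∫ over [3, ∞) of exp(-2*t)·t^(s-1) joins the sum

F(10/3) = -729*3**(1/3)/169 - 48*2**(1/3)*log(2)/13 + 2**(2/3)*uppergamma(10/3, 6)/16 + 144*2**(1/3)/169 + 96*2**(5/6)/29 + 243*3**(1/3)*log(3)/13
F(-1/3) = -9*3**(2/3)/4 + 2**(1/3)*uppergamma(-1/3, 6) + log(3**(3*3**(2/3)/2)/2**(3*2**(2/3)/2)) + 12*2**(1/6)/7 + 9*2**(2/3)/4
F(-1/2) = -4*sqrt(3) - 2*sqrt(2)*sqrt(pi)*erfc(sqrt(6)) + 2*sqrt(3)*exp(-6)/3 + sqrt(6)*log(3**(3*sqrt(2))/2**(2*sqrt(3)))/3 + 2 + 4*sqrt(2)
F(7/4) = -144*3**(3/4)/121 - 16*2**(3/4)*log(2)/11 + 2**(1/4)*uppergamma(7/4, 6)/4 + 64*2**(3/4)/121 + 32*2**(1/4)/13 + 36*3**(3/4)*log(3)/11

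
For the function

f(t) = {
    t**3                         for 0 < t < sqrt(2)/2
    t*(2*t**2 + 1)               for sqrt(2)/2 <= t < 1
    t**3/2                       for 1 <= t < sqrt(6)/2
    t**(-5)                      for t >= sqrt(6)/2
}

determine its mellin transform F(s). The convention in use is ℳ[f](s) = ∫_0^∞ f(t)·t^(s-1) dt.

strip the shared t-power: t**2 on [0, sqrt(2)/2); 2*t**2 + 1 on [sqrt(2)/2, 1); t**2/2 on [1, sqrt(6)/2); …
the power substitution comes off first: t on [0, 1/2); 2*t + 1 on [1/2, 1); t/2 on [1, 3/2); …
along the cuts sqrt(2)/2, 1, sqrt(6)/2, ℳ[f](s) splits into 4 integrals
over [0, sqrt(2)/2), the kernel integral of t**3 enters the sum
[sqrt(2)/2, 1) adds the kernel integral of t*(2*t**2 + 1)
[1, sqrt(6)/2) adds the kernel integral of t**3/2
[sqrt(6)/2, ∞) adds the kernel integral of t**(-5)

2**(-s/2 - 5/2)*(135*2**(s/2 + 3/2)*(s - 5)*(s + 1) + 27*2**(s/2 + 7/2)*(s - 5) - 32*3**(s/2 + 1/2)*(s + 1)*(s + 3) + 3**(s/2 + 9/2)*(s - 5)*(s + 1) - 216*s - 162*(s - 5)*(s + 1) + 1080)/(27*(s - 5)*(s + 1)*(s + 3))
  -3 < Re(s) < 5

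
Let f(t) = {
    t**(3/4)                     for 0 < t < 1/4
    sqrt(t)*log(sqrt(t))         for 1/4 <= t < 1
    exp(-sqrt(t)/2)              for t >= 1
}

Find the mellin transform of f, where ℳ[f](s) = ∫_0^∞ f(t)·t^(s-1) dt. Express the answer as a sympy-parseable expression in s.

back out the power substitution: t**(3/2) on [0, 1/2); t*log(t) on [1/2, 1); exp(-t/2) on [1, ∞)
cuts at 1/4, 1: linearity sums the 3 kernel integrals
for t in [0, 1/4): the term is ∫ t**(3/4)·t^(s-1)
piece [1/4, 1): integrate sqrt(t)*log(sqrt(t)) against the kernel
over [1, ∞), the kernel integral of exp(-sqrt(t)/2) enters the sum

(2*2**(4*s)*(4*s + 3)*(4*s**2 + 4*s + 1)*uppergamma(2*s, 1/2) - 2*2**(2*s)*(4*s + 3) + s*(4*s + 3)*log(4) + 4*s + (4*s + 3)*log(2) + sqrt(2)*(4*s**2 + 4*s + 1) + 3)/(4**s*(4*s + 3)*(4*s**2 + 4*s + 1))
  Re(s) > -3/4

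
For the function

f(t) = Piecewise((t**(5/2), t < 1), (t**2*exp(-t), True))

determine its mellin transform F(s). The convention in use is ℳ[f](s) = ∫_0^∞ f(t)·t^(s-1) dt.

((2*s + 5)*uppergamma(s + 2, 1) + 2)/(2*s + 5)
  Re(s) > -5/2

invert the shared t-power to get sqrt(t) on [0, 1); exp(-t) on [1, ∞)
slice at 1, transform all 2 pieces, and sum them
segment 0 to 1 holds t**(5/2); add its integral
on [1, ∞): add ∫ t**2*exp(-t)·t^(s-1) dt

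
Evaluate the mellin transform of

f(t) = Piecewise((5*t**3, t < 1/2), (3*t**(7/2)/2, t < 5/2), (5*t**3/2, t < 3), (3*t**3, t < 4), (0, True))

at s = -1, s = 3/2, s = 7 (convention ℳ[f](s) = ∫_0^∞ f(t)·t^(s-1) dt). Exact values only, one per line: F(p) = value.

the 4 pieces separated at 1/2, 5/2, 3 each add one integral
on [0, 1/2) integrate f = 5*t**3 against the kernel
on [1/2, 5/2) integrate f = 3*t**(7/2)/2 against the kernel
the [5/2, 3) slice contributes ∫ 5*t**3/2·t^(s-1) dt
for t in [3, 4): the term is ∫ 3*t**3·t^(s-1)

F(-1) = -3*sqrt(2)/40 + 15*sqrt(10)/8 + 233/16
F(3/2) = -3125*sqrt(10)/288 - 9*sqrt(3) + 5*sqrt(2)/144 + 88949/240
F(7) = -sqrt(2)/14336 + 9765625*sqrt(10)/14336 + 6333156653/20480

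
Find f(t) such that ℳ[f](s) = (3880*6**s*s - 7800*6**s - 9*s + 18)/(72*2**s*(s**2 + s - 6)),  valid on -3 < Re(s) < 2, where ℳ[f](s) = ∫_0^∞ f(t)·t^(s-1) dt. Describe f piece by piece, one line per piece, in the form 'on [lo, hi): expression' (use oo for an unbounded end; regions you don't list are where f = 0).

invert the shared t-power to get t on [0, 1/2); 2*t on [1/2, 3); t**(-4) on [3, ∞)
split f at 1/2, 3: ℳ[f](s) collects 3 kernel integrals
over [0, 1/2), the kernel integral of t**3 enters the sum
[1/2, 3) adds the kernel integral of 2*t**3
between 3 and ∞ the integrand is t**(-2)·t^(s-1)

on [0, 1/2): t**3
on [1/2, 3): 2*t**3
on [3, oo): t**(-2)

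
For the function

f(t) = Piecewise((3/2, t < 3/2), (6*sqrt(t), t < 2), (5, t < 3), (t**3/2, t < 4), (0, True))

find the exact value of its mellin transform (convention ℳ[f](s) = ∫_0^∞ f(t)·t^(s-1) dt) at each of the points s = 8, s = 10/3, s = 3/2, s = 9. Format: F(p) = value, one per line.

integrate the 4 segments split at 3/2, 2, 3, then add the results
∫ 3/2·t^(s-1) over [0, 3/2)
∫ over [3/2, 2) of 6*sqrt(t)·t^(s-1) joins the sum
for t in [2, 3): the term is ∫ 5·t^(s-1)
on [3, 4): add ∫ t**3/2·t^(s-1) dt

F(8) = -19683*sqrt(6)/2176 + 3072*sqrt(2)/17 + 8404902849/45056
F(10/3) = -324*3**(1/3)/19 - 12*2**(1/3) - 243*2**(1/6)*3**(5/6)/92 + 243*2**(2/3)*3**(1/3)/320 + 288*2**(5/6)/23 + 6144*2**(2/3)/19
F(3/2) = -20*sqrt(2)/3 + sqrt(3) + 3*sqrt(6)/4 + 2237/36
F(9) = -59049*sqrt(6)/4864 + 6144*sqrt(2)/19 + 6336592169/9216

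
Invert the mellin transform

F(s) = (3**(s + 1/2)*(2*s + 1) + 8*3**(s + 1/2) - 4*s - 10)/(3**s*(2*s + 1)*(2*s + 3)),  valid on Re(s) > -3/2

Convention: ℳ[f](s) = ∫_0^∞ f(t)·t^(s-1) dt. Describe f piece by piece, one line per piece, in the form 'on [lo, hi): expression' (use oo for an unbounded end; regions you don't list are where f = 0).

on [0, 1/3): 3*sqrt(3)*t**(3/2)/2
on [1/3, 1): sqrt(3)*sqrt(t)*(2 - 3*t/2)

peel off the common scale on t: t**(3/2)/2 on [0, 1); sqrt(t)*(2 - t/2) on [1, 3)
strip the shared t-power: t/2 on [0, 1); 2 - t/2 on [1, 3)
back out the common scale on t: t on [0, 1/2); 2 - t on [1/2, 3/2)
breakpoints 1/3: one integral from each of the 2 segments
∫ over [0, 1/3) of 3*sqrt(3)*t**(3/2)/2·t^(s-1) joins the sum
∫ sqrt(3)*sqrt(t)*(2 - 3*t/2)·t^(s-1) over [1/3, 1)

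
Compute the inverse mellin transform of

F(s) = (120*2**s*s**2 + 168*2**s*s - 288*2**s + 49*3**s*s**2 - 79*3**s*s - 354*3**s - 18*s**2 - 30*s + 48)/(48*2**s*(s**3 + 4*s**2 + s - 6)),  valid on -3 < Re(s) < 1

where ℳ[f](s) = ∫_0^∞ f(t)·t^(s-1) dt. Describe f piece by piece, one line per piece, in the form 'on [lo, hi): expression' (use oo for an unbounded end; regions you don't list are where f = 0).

on [0, 1/2): t**3
on [1/2, 1): t**2*(2*t + 1)
on [1, 3/2): t**3/2
on [3/2, oo): 1/t

remove the shared t-power first: t on [0, 1/2); 2*t + 1 on [1/2, 1); t/2 on [1, 3/2); …
treat the 4 regions marked off by 1/2, 1, 3/2 separately and sum
piece [0, 1/2): integrate t**3 against the kernel
the [1/2, 1) slice contributes ∫ t**2*(2*t + 1)·t^(s-1) dt
piece [1, 3/2): integrate t**3/2 against the kernel
∫ over [3/2, ∞) of 1/t·t^(s-1) joins the sum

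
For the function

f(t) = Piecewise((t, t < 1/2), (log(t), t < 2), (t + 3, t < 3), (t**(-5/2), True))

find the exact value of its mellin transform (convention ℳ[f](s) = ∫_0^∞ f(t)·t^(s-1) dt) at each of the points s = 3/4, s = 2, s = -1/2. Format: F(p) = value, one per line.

summing 4 kernel integrals split by 1/2, 2, 3 yields ℳ[f](s)
segment [0, 1/2) carries t; integrate it
segment [1/2, 2) carries log(t); integrate it
segment [2, 3) carries (t + 3); integrate it
[3, ∞) adds the kernel integral of t**(-5/2)

F(3/4) = 2**(1/4)*(-436*sqrt(2) + 2*2**(3/4)*3**(1/4) + 65 + log(2**(42 + 84*sqrt(2))) + 180*6**(3/4))/63
F(2) = 2*sqrt(3)/3 + 17*log(2)/8 + 207/16
F(-1/2) = sqrt(2)*(-486*log(2) + sqrt(2) + 648)/162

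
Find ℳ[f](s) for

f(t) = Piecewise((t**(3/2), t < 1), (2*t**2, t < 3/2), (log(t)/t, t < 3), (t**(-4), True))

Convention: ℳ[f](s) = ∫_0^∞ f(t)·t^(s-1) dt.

(324*2**s*(s - 4)*(s + 2)*(s**2 - 2*s + 1) - 324*2**s*(s - 4)*(2*s + 3)*(s**2 - 2*s + 1) - 108*3**s*s*(s - 4)*(s + 2)*(2*s + 3)*log(3) + 108*3**s*s*(s - 4)*(s + 2)*(2*s + 3)*log(2) - 108*3**s*(s - 4)*(s + 2)*(2*s + 3)*log(2) + 108*3**s*(s - 4)*(s + 2)*(2*s + 3) + 108*3**s*(s - 4)*(s + 2)*(2*s + 3)*log(3) + 729*3**s*(s - 4)*(2*s + 3)*(s**2 - 2*s + 1) + 54*6**s*s*(s - 4)*(s + 2)*(2*s + 3)*log(3) - 54*6**s*(s - 4)*(s + 2)*(2*s + 3)*log(3) - 54*6**s*(s - 4)*(s + 2)*(2*s + 3) - 2*6**s*(s + 2)*(2*s + 3)*(s**2 - 2*s + 1))/(162*2**s*(s - 4)*(s + 2)*(2*s + 3)*(s**2 - 2*s + 1))
  -3/2 < Re(s) < 4

slice at 1, 3/2, 3, transform all 4 pieces, and sum them
on [0, 1): add ∫ t**(3/2)·t^(s-1) dt
segment 1 to 3/2 holds 2*t**2; add its integral
over [3/2, 3), the kernel integral of log(t)/t enters the sum
the [3, ∞) slice contributes ∫ t**(-4)·t^(s-1) dt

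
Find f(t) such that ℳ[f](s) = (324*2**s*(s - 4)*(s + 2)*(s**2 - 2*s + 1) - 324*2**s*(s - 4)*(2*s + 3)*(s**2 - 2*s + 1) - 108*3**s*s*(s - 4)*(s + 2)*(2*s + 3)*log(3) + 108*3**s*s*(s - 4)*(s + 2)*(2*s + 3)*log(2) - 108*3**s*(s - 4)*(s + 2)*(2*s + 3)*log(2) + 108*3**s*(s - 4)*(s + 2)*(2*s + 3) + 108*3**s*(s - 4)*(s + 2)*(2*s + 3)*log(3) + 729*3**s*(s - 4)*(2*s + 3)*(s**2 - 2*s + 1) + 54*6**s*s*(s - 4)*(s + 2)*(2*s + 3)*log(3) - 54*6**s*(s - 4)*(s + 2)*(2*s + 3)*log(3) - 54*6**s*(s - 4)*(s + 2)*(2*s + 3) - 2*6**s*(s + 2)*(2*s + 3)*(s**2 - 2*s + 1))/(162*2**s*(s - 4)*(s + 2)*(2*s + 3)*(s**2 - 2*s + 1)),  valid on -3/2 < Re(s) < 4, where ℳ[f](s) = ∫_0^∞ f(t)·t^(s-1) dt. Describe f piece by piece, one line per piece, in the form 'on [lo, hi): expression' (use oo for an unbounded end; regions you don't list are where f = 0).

breakpoints 1, 3/2, 3: one integral from each of the 4 segments
segment [0, 1) carries t**(3/2); integrate it
∫ over [1, 3/2) of 2*t**2·t^(s-1) joins the sum
segment [3/2, 3) carries log(t)/t; integrate it
segment 3 to ∞ holds t**(-4); add its integral

on [0, 1): t**(3/2)
on [1, 3/2): 2*t**2
on [3/2, 3): log(t)/t
on [3, oo): t**(-4)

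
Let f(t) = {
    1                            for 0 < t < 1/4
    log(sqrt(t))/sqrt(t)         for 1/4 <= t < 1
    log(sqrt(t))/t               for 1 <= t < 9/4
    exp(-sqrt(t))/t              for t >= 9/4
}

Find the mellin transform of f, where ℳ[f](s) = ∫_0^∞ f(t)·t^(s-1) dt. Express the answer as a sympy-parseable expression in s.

peel off the shared t-power: t on [0, 1/4); sqrt(t)*log(sqrt(t)) on [1/4, 1); log(sqrt(t)) on [1, 9/4); …
invert the power substitution to get t**2 on [0, 1/2); t*log(t) on [1/2, 1); log(t) on [1, 3/2); …
linearity at 1/4, 1, 9/4 turns ℳ[f](s) into 4 summed integrals
segment 0 to 1/4 holds 1; add its integral
piece [1/4, 1): integrate log(sqrt(t))/sqrt(t) against the kernel
[1, 9/4) adds the kernel integral of log(sqrt(t))/t
∫ over [9/4, ∞) of exp(-sqrt(t))/t·t^(s-1) joins the sum

(36*2**(2*s)*s*(s - 1)**2*(4*s + 4*(s - 1)**2 - 3)*uppergamma(2*s - 2, 3/2) - 36*2**(2*s)*s*(s - 1)**2 + 9*2**(2*s)*s*(4*s + 4*(s - 1)**2 - 3) + 3**(2*s)*s*(s - 1)*(-8*log(2) + 8*log(3))*(4*s + 4*(s - 1)**2 - 3) - 4*3**(2*s)*s*(4*s + 4*(s - 1)**2 - 3) + 144*s*(s - 1)**3*log(2) + 72*s*(s - 1)**2*log(2) + 72*s*(s - 1)**2 + 18*(s - 1)**2*(4*s + 4*(s - 1)**2 - 3))/(18*2**(2*s)*s*(s - 1)**2*(4*s + 4*(s - 1)**2 - 3))
  Re(s) > 0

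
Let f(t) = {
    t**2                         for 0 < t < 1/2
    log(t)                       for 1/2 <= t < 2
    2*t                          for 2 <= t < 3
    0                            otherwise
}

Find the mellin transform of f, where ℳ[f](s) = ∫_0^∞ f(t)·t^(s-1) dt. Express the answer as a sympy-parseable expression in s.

treat the 3 regions marked off by 1/2, 2 separately and sum
over [0, 1/2), the kernel integral of t**2 enters the sum
over [1/2, 2), the kernel integral of log(t) enters the sum
on [2, 3): add ∫ 2*t·t^(s-1) dt

(-16*2**(2*s)*s**2*(s + 2) + 4*2**(2*s)*s*(s + 1)*(s + 2)*log(2) - 4*2**(2*s)*(s + 1)*(s + 2) + 24*6**s*s**2*(s + 2) + s**2*(s + 1) + 4*s*(s + 1)*(s + 2)*log(2) + 4*(s + 1)*(s + 2))/(4*2**s*s**2*(s + 1)*(s + 2))
  Re(s) > -2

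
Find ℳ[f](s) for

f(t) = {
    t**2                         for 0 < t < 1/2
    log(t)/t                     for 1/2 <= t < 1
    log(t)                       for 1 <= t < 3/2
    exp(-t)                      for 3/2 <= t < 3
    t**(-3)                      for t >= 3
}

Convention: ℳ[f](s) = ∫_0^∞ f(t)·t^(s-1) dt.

(108*2**s*s**2*(s - 3)*(s + 2)*(s**2 - 2*s + 1)*uppergamma(s, 3/2) - 108*2**s*s**2*(s - 3)*(s + 2)*(s**2 - 2*s + 1)*uppergamma(s, 3) - 108*2**s*s**2*(s - 3)*(s + 2) + 108*2**s*(s - 3)*(s + 2)*(s**2 - 2*s + 1) - 108*3**s*s*(s - 3)*(s + 2)*(s**2 - 2*s + 1)*log(2) + 108*3**s*s*(s - 3)*(s + 2)*(s**2 - 2*s + 1)*log(3) - 108*3**s*(s - 3)*(s + 2)*(s**2 - 2*s + 1) - 4*6**s*s**2*(s + 2)*(s**2 - 2*s + 1) + 216*s**3*(s - 3)*(s + 2)*log(2) - 216*s**2*(s - 3)*(s + 2)*log(2) + 216*s**2*(s - 3)*(s + 2) + 27*s**2*(s - 3)*(s**2 - 2*s + 1))/(108*2**s*s**2*(s - 3)*(s + 2)*(s**2 - 2*s + 1))
  -2 < Re(s) < 3

decompose at 1/2, 1, 3/2, 3; ℳ[f](s) sums the 5 pieces' integrals
∫ over [0, 1/2) of t**2·t^(s-1) joins the sum
segment 1/2 to 1 holds log(t)/t; add its integral
[1, 3/2) adds the kernel integral of log(t)
∫ over [3/2, 3) of exp(-t)·t^(s-1) joins the sum
∫ over [3, ∞) of t**(-3)·t^(s-1) joins the sum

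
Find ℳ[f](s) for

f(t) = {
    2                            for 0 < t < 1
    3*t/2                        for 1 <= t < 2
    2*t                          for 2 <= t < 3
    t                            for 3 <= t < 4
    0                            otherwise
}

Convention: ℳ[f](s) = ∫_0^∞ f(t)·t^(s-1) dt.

f breaks at 1, 2, 3 into 4 integrals to sum
on [0, 1) integrate f = 2 against the kernel
[1, 2) adds the kernel integral of 3*t/2
segment 2 to 3 holds 2*t; add its integral
∫ t·t^(s-1) over [3, 4)

(8*2**(2*s)*s - 2*2**s*s + 6*3**s*s + s + 4)/(2*s*(s + 1))
  Re(s) > 0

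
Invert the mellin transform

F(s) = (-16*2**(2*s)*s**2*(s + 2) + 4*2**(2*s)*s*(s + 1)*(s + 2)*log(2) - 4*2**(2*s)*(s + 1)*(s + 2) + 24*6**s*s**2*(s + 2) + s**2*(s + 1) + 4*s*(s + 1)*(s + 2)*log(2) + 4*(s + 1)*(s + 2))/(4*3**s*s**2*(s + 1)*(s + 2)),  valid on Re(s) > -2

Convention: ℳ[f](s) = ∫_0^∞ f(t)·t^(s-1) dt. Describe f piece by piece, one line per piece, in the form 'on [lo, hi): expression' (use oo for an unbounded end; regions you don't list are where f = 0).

strip the common scale on t: t**2 on [0, 1/2); log(t) on [1/2, 2); 2*t on [2, 3)
the 3 pieces separated at 1/3, 4/3 each add one integral
the [0, 1/3) slice contributes ∫ 9*t**2/4·t^(s-1) dt
the [1/3, 4/3) slice contributes ∫ log(3*t/2)·t^(s-1) dt
the [4/3, 2) slice contributes ∫ 3*t·t^(s-1) dt

on [0, 1/3): 9*t**2/4
on [1/3, 4/3): log(3*t/2)
on [4/3, 2): 3*t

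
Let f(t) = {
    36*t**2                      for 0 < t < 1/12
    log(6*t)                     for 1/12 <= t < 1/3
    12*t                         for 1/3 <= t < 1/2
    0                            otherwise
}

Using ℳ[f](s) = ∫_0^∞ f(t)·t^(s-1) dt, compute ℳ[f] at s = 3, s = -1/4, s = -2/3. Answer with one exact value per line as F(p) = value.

strip the common scale on t: 9*t**2 on [0, 1/6); log(3*t) on [1/6, 2/3); 6*t on [2/3, 1)
remove the common scale on t first: t**2 on [0, 1/2); log(t) on [1/2, 2); 2*t on [2, 3)
decompose at 1/12, 1/3; ℳ[f](s) sums the 3 pieces' integrals
segment [0, 1/12) carries 36*t**2; integrate it
∫ log(6*t)·t^(s-1) over [1/12, 1/3)
[1/3, 1/2) adds the kernel integral of 12*t

F(3) = 65*log(2)/5184 + 1687/11520
F(-1/4) = sqrt(2)*3**(1/4)*(-224*sqrt(2) - log(2**(42*sqrt(2) + 84)) + 28*6**(3/4) + 339)/21
F(-2/3) = 3*18**(1/3)*(-19*2**(2/3) - log(2**(2*2**(2/3) + 8)) + 13 + 16*6**(1/3))/8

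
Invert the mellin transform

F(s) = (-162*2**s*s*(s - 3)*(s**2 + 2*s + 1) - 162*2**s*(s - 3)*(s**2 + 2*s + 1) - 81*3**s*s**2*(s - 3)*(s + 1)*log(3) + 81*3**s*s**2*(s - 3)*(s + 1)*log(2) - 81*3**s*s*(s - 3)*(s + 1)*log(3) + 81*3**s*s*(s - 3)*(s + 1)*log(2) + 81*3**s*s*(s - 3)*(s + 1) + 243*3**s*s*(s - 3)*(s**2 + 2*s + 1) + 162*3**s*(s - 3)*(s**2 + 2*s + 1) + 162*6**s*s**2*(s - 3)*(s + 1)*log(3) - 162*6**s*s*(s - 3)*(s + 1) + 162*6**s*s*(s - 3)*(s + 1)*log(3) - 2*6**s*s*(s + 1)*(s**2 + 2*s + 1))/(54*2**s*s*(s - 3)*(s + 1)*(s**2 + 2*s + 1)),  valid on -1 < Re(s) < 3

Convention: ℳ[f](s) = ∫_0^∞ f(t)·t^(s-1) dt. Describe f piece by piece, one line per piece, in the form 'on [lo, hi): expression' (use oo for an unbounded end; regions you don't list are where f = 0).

cuts at 1, 3/2, 3: linearity sums the 4 kernel integrals
between 0 and 1 the integrand is t·t^(s-1)
for t in [1, 3/2): the term is ∫ (t + 3)·t^(s-1)
segment 3/2 to 3 holds t*log(t); add its integral
∫ over [3, ∞) of t**(-3)·t^(s-1) joins the sum

on [0, 1): t
on [1, 3/2): t + 3
on [3/2, 3): t*log(t)
on [3, oo): t**(-3)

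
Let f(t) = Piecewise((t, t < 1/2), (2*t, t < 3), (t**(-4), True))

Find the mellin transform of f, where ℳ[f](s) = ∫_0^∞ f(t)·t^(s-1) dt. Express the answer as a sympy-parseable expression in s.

split f at 1/2, 3: ℳ[f](s) collects 3 kernel integrals
over [0, 1/2), the kernel integral of t enters the sum
∫ 2*t·t^(s-1) over [1/2, 3)
for t in [3, ∞): the term is ∫ t**(-4)·t^(s-1)

(970*6**s*s - 3890*6**s - 81*s + 324)/(162*2**s*(s**2 - 3*s - 4))
  -1 < Re(s) < 4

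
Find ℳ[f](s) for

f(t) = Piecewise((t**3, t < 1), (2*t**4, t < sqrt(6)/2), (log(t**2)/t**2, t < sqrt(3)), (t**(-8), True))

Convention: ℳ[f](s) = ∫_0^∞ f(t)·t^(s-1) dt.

reversing the power substitution: t**(3/2) on [0, 1); 2*t**2 on [1, 3/2); log(t)/t on [3/2, 3); …
decompose at 1, sqrt(6)/2, sqrt(3); ℳ[f](s) sums the 4 pieces' integrals
segment 0 to 1 holds t**3; add its integral
∫ over [1, sqrt(6)/2) of 2*t**4·t^(s-1) joins the sum
the [sqrt(6)/2, sqrt(3)) slice contributes ∫ log(t**2)/t**2·t^(s-1) dt
on [sqrt(3), ∞): add ∫ t**(-8)·t^(s-1) dt

(324*2**(s/2)*(s/2 - 4)*(s/2 + 2)*(s**2/4 - s + 1) - 324*2**(s/2)*(s/2 - 4)*(s + 3)*(s**2/4 - s + 1) - 54*3**(s/2)*s*(s/2 - 4)*(s/2 + 2)*(s + 3)*log(3) + 54*3**(s/2)*s*(s/2 - 4)*(s/2 + 2)*(s + 3)*log(2) - 108*3**(s/2)*(s/2 - 4)*(s/2 + 2)*(s + 3)*log(2) + 108*3**(s/2)*(s/2 - 4)*(s/2 + 2)*(s + 3) + 108*3**(s/2)*(s/2 - 4)*(s/2 + 2)*(s + 3)*log(3) + 729*3**(s/2)*(s/2 - 4)*(s + 3)*(s**2/4 - s + 1) + 27*6**(s/2)*s*(s/2 - 4)*(s/2 + 2)*(s + 3)*log(3) - 54*6**(s/2)*(s/2 - 4)*(s/2 + 2)*(s + 3)*log(3) - 54*6**(s/2)*(s/2 - 4)*(s/2 + 2)*(s + 3) - 2*6**(s/2)*(s/2 + 2)*(s + 3)*(s**2/4 - s + 1))/(324*2**(s/2)*(s/2 - 4)*(s/2 + 2)*(s + 3)*(s**2/4 - s + 1))
  -3 < Re(s) < 8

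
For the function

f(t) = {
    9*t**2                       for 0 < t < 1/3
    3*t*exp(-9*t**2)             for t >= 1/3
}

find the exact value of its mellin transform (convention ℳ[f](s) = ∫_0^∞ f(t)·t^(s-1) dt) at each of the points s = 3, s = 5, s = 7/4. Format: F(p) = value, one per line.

undo the common scale on t: t**2 on [0, 1); t*exp(-t**2) on [1, ∞)
strip the power substitution: t on [0, 1); sqrt(t)*exp(-t) on [1, ∞)
remove the shared t-power first: sqrt(t) on [0, 1); exp(-t) on [1, ∞)
cuts at 1/3: linearity sums the 2 kernel integrals
for t in [0, 1/3): the term is ∫ 9*t**2·t^(s-1)
[1/3, ∞) adds the kernel integral of 3*t*exp(-9*t**2)

F(3) = (E + 5)*exp(-1)/135
F(5) = 1/1701 + 5*exp(-1)/486
F(7/4) = 3**(1/4)*(15*uppergamma(11/8, 1) + 8)/270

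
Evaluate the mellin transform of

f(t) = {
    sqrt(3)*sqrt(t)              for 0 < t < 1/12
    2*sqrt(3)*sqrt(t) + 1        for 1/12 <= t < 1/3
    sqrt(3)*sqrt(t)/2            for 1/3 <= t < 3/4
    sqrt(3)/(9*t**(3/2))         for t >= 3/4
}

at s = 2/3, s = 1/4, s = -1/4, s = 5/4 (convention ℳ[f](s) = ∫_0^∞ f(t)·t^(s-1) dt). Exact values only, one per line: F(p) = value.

F(2/3) = 2**(2/3)*3**(1/3)*(-405 + 629*3**(1/3) + 1170*2**(1/3))/2520
F(1/4) = sqrt(2)*3**(3/4)*(-630 + 167*sqrt(3) + 810*sqrt(2))/810
F(-1/4) = 3**(1/4)*(1134 + 599*sqrt(6) + 1134*sqrt(2))/567
F(5/4) = sqrt(2)*3**(3/4)*(-114 + 696*sqrt(2) + 1525*sqrt(3))/7560

remove the common scale on t first: sqrt(t) on [0, 1/4); 2*sqrt(t) + 1 on [1/4, 1); sqrt(t)/2 on [1, 9/4); …
back out the power substitution: t on [0, 1/2); 2*t + 1 on [1/2, 1); t/2 on [1, 3/2); …
linearity at 1/12, 1/3, 3/4 turns ℳ[f](s) into 4 summed integrals
∫ sqrt(3)*sqrt(t)·t^(s-1) over [0, 1/12)
for t in [1/12, 1/3): the term is ∫ (2*sqrt(3)*sqrt(t) + 1)·t^(s-1)
piece [1/3, 3/4): integrate sqrt(3)*sqrt(t)/2 against the kernel
segment 3/4 to ∞ holds sqrt(3)/(9*t**(3/2)); add its integral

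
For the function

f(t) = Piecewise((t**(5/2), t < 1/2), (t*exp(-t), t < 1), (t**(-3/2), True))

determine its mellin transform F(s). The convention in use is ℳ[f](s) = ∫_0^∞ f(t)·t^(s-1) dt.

peel off the shared t-power: t**(3/2) on [0, 1/2); exp(-t) on [1/2, 1); t**(-5/2) on [1, ∞)
integrate the 3 segments split at 1/2, 1, then add the results
[0, 1/2) adds the kernel integral of t**(5/2)
for t in [1/2, 1): the term is ∫ t*exp(-t)·t^(s-1)
segment 1 to ∞ holds t**(-3/2); add its integral

(4*2**s*(2*s - 3)*(2*s + 5)*uppergamma(s + 1, 1/2) - 4*2**s*(2*s - 3)*(2*s + 5)*uppergamma(s + 1, 1) - 8*2**s*(2*s + 5) + sqrt(2)*(2*s - 3))/(4*2**s*(2*s - 3)*(2*s + 5))
  -5/2 < Re(s) < 3/2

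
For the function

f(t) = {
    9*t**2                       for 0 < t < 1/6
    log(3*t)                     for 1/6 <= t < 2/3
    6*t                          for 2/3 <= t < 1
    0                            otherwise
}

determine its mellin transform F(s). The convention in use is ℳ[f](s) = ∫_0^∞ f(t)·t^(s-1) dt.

remove the common scale on t first: t**2 on [0, 1/2); log(t) on [1/2, 2); 2*t on [2, 3)
treat the 3 regions marked off by 1/6, 2/3 separately and sum
segment 0 to 1/6 holds 9*t**2; add its integral
on [1/6, 2/3) integrate f = log(3*t) against the kernel
for t in [2/3, 1): the term is ∫ 6*t·t^(s-1)

(-16*2**(2*s)*s**2*(s + 2) + 4*2**(2*s)*s*(s + 1)*(s + 2)*log(2) - 4*2**(2*s)*(s + 1)*(s + 2) + 24*6**s*s**2*(s + 2) + s**2*(s + 1) + 4*s*(s + 1)*(s + 2)*log(2) + 4*(s + 1)*(s + 2))/(4*6**s*s**2*(s + 1)*(s + 2))
  Re(s) > -2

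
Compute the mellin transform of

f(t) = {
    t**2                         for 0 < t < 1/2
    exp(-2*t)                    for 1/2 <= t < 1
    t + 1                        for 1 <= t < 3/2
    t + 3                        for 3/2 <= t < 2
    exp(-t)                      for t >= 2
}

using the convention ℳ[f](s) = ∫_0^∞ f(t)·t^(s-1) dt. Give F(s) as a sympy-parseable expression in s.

treat the 5 regions marked off by 1/2, 1, 3/2, 2 separately and sum
piece [0, 1/2): integrate t**2 against the kernel
the [1/2, 1) slice contributes ∫ exp(-2*t)·t^(s-1) dt
∫ (t + 1)·t^(s-1) over [1, 3/2)
[3/2, 2) adds the kernel integral of (t + 3)
[2, ∞) adds the kernel integral of exp(-t)

(20*2**(2*s)*s*(s + 2) + 12*2**(2*s)*(s + 2) + 4*2**s*s*(s + 1)*(s + 2)*uppergamma(s, 2) - 8*2**s*s*(s + 2) - 4*2**s*(s + 2) - 8*3**s*s*(s + 2) - 8*3**s*(s + 2) + 4*s*(s + 1)*(s + 2)*uppergamma(s, 1) - 4*s*(s + 1)*(s + 2)*uppergamma(s, 2) + s*(s + 1))/(4*2**s*s*(s + 1)*(s + 2))
  Re(s) > -2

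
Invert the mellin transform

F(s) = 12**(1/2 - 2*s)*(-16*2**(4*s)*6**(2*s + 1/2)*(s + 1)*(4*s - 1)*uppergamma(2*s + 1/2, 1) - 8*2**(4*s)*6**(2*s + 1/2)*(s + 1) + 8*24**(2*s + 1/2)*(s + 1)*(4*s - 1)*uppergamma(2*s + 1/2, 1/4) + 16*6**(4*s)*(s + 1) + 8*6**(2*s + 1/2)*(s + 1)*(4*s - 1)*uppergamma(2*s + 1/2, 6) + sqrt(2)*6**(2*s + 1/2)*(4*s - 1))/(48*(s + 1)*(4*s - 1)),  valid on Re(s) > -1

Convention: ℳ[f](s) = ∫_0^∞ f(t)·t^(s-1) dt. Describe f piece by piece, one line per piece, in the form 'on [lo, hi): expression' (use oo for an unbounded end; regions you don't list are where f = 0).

invert the power substitution to get t**2 on [0, 1/2); sqrt(t)*exp(-t/2) on [1/2, 2); 1/(2*sqrt(t)) on [2, 3); …
invert the shared t-power to get t**(3/2) on [0, 1/2); exp(-t/2) on [1/2, 2); 1/(2*t) on [2, 3); …
f breaks at 1/4, 4, 9 into 4 integrals to sum
over [0, 1/4), the kernel integral of t enters the sum
between 1/4 and 4 the integrand is t**(1/4)*exp(-sqrt(t)/2)·t^(s-1)
∫ 1/(2*t**(1/4))·t^(s-1) over [4, 9)
on [9, ∞): add ∫ t**(1/4)*exp(-2*sqrt(t))·t^(s-1) dt

on [0, 1/4): t
on [1/4, 4): t**(1/4)*exp(-sqrt(t)/2)
on [4, 9): 1/(2*t**(1/4))
on [9, oo): t**(1/4)*exp(-2*sqrt(t))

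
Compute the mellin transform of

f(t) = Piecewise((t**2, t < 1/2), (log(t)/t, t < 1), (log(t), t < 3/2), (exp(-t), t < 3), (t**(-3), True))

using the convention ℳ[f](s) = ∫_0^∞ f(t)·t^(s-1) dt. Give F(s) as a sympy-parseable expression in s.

(108*2**s*s**2*(s - 3)*(s + 2)*(s**2 - 2*s + 1)*uppergamma(s, 3/2) - 108*2**s*s**2*(s - 3)*(s + 2)*(s**2 - 2*s + 1)*uppergamma(s, 3) - 108*2**s*s**2*(s - 3)*(s + 2) + 108*2**s*(s - 3)*(s + 2)*(s**2 - 2*s + 1) - 108*3**s*s*(s - 3)*(s + 2)*(s**2 - 2*s + 1)*log(2) + 108*3**s*s*(s - 3)*(s + 2)*(s**2 - 2*s + 1)*log(3) - 108*3**s*(s - 3)*(s + 2)*(s**2 - 2*s + 1) - 4*6**s*s**2*(s + 2)*(s**2 - 2*s + 1) + 216*s**3*(s - 3)*(s + 2)*log(2) - 216*s**2*(s - 3)*(s + 2)*log(2) + 216*s**2*(s - 3)*(s + 2) + 27*s**2*(s - 3)*(s**2 - 2*s + 1))/(108*2**s*s**2*(s - 3)*(s + 2)*(s**2 - 2*s + 1))
  -2 < Re(s) < 3

along the cuts 1/2, 1, 3/2, 3, ℳ[f](s) splits into 5 integrals
for t in [0, 1/2): the term is ∫ t**2·t^(s-1)
segment 1/2 to 1 holds log(t)/t; add its integral
on [1, 3/2) integrate f = log(t) against the kernel
over [3/2, 3), the kernel integral of exp(-t) enters the sum
∫ t**(-3)·t^(s-1) over [3, ∞)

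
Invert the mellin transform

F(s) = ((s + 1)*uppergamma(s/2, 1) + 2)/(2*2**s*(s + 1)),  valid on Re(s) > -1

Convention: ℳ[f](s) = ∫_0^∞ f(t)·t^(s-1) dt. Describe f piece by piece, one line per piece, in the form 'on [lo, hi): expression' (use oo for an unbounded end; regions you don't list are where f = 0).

peel off the common scale on t: t on [0, 1); exp(-t**2) on [1, ∞)
reversing the power substitution: sqrt(t) on [0, 1); exp(-t) on [1, ∞)
integrate the 2 segments split at 1/2, then add the results
piece [0, 1/2): integrate 2*t against the kernel
piece [1/2, ∞): integrate exp(-4*t**2) against the kernel

on [0, 1/2): 2*t
on [1/2, oo): exp(-4*t**2)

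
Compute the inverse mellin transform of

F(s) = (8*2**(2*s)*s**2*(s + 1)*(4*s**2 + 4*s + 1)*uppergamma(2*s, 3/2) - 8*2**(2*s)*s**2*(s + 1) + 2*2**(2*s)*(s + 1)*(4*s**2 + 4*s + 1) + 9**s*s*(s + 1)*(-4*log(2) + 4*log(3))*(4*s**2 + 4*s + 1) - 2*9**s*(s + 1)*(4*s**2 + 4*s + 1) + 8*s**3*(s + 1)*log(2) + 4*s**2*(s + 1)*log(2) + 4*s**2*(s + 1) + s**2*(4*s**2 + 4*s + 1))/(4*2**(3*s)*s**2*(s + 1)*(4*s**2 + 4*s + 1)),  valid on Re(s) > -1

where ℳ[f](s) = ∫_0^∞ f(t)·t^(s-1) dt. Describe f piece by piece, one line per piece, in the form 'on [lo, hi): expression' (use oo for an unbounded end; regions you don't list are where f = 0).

reversing the common scale on t: t on [0, 1/4); sqrt(t)*log(sqrt(t)) on [1/4, 1); log(sqrt(t)) on [1, 9/4); …
reversing the power substitution: t**2 on [0, 1/2); t*log(t) on [1/2, 1); log(t) on [1, 3/2); …
integrate the 4 segments split at 1/8, 1/2, 9/8, then add the results
for t in [0, 1/8): the term is ∫ 2*t·t^(s-1)
over [1/8, 1/2), the kernel integral of sqrt(2)*sqrt(t)*log(sqrt(2)*sqrt(t)) enters the sum
over [1/2, 9/8), the kernel integral of log(sqrt(2)*sqrt(t)) enters the sum
on [9/8, ∞) integrate f = exp(-sqrt(2)*sqrt(t)) against the kernel

on [0, 1/8): 2*t
on [1/8, 1/2): sqrt(2)*sqrt(t)*log(sqrt(2)*sqrt(t))
on [1/2, 9/8): log(sqrt(2)*sqrt(t))
on [9/8, oo): exp(-sqrt(2)*sqrt(t))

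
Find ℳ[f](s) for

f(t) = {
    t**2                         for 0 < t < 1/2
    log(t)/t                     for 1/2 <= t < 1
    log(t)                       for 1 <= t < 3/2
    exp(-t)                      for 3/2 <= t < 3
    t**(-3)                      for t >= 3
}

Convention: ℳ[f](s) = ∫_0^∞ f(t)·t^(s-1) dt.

(108*2**s*s**2*(s - 3)*(s + 2)*(s**2 - 2*s + 1)*uppergamma(s, 3/2) - 108*2**s*s**2*(s - 3)*(s + 2)*(s**2 - 2*s + 1)*uppergamma(s, 3) - 108*2**s*s**2*(s - 3)*(s + 2) + 108*2**s*(s - 3)*(s + 2)*(s**2 - 2*s + 1) - 108*3**s*s*(s - 3)*(s + 2)*(s**2 - 2*s + 1)*log(2) + 108*3**s*s*(s - 3)*(s + 2)*(s**2 - 2*s + 1)*log(3) - 108*3**s*(s - 3)*(s + 2)*(s**2 - 2*s + 1) - 4*6**s*s**2*(s + 2)*(s**2 - 2*s + 1) + 216*s**3*(s - 3)*(s + 2)*log(2) - 216*s**2*(s - 3)*(s + 2)*log(2) + 216*s**2*(s - 3)*(s + 2) + 27*s**2*(s - 3)*(s**2 - 2*s + 1))/(108*2**s*s**2*(s - 3)*(s + 2)*(s**2 - 2*s + 1))
  -2 < Re(s) < 3

the 5 pieces separated at 1/2, 1, 3/2, 3 each add one integral
∫ over [0, 1/2) of t**2·t^(s-1) joins the sum
[1/2, 1) adds the kernel integral of log(t)/t
on [1, 3/2) integrate f = log(t) against the kernel
segment [3/2, 3) carries exp(-t); integrate it
over [3, ∞), the kernel integral of t**(-3) enters the sum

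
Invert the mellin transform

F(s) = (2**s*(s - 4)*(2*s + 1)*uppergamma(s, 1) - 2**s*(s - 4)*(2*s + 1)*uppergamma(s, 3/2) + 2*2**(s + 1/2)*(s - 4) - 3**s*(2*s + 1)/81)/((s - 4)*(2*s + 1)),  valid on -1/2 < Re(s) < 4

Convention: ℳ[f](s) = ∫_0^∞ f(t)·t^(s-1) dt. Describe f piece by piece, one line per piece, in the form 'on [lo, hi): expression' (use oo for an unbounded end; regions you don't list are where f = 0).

cuts at 2, 3: linearity sums the 3 kernel integrals
on [0, 2): add ∫ sqrt(t)·t^(s-1) dt
segment [2, 3) carries exp(-t/2); integrate it
for t in [3, ∞): the term is ∫ t**(-4)·t^(s-1)

on [0, 2): sqrt(t)
on [2, 3): exp(-t/2)
on [3, oo): t**(-4)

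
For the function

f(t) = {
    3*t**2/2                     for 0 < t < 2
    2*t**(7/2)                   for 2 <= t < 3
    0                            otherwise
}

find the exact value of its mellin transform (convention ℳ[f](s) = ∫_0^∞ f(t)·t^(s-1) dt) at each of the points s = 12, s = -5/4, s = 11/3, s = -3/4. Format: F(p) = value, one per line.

summing 2 kernel integrals split by 2 yields ℳ[f](s)
∫ over [0, 2) of 3*t**2/2·t^(s-1) joins the sum
∫ over [2, 3) of 2*t**(7/2)·t^(s-1) joins the sum

F(12) = -131072*sqrt(2)/31 + 12288/7 + 57395628*sqrt(3)/31
F(-5/4) = -32*2**(1/4)/9 + 2*2**(3/4) + 8*3**(1/4)
F(11/3) = -1536*2**(1/6)/43 + 144*2**(2/3)/17 + 26244*3**(1/6)/43
F(-3/4) = -32*2**(3/4)/11 + 12*2**(1/4)/5 + 72*3**(3/4)/11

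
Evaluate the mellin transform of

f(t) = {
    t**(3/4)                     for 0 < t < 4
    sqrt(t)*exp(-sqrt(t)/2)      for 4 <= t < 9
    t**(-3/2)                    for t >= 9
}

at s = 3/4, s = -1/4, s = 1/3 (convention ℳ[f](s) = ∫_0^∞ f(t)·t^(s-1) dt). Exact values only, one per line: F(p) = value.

F(3/4) = -24*sqrt(3)*exp(-3/2) - 6*sqrt(2)*sqrt(pi)*erfc(sqrt(6)/2) + 4*sqrt(3)/27 + 6*sqrt(2)*sqrt(pi)*erfc(1) + 16/3 + 20*sqrt(2)*exp(-1)
F(-1/4) = -2*sqrt(2)*sqrt(pi)*erfc(sqrt(6)/2) + 4*sqrt(3)/567 + 2*sqrt(2)*sqrt(pi)*erfc(1) + 4
F(1/3) = -4*2**(2/3)*uppergamma(5/3, 3/2) + 2*3**(2/3)/63 + 4*2**(2/3)*uppergamma(5/3, 1) + 48*2**(1/6)/13

undo the power substitution: t**(3/2) on [0, 2); t*exp(-t/2) on [2, 3); t**(-3) on [3, ∞)
peel off the shared t-power: sqrt(t) on [0, 2); exp(-t/2) on [2, 3); t**(-4) on [3, ∞)
integrate the 3 segments split at 4, 9, then add the results
piece [0, 4): integrate t**(3/4) against the kernel
over [4, 9), the kernel integral of sqrt(t)*exp(-sqrt(t)/2) enters the sum
segment 9 to ∞ holds t**(-3/2); add its integral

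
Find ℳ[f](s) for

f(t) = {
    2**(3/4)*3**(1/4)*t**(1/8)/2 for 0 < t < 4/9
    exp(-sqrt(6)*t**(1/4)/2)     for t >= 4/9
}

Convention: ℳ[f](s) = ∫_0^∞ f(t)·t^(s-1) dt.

invert the power substitution to get 2**(3/4)*3**(1/4)*t**(1/4)/2 on [0, 2/3); exp(-sqrt(6)*sqrt(t)/2) on [2/3, ∞)
reversing the common scale on t: t**(1/4) on [0, 1); exp(-sqrt(t)) on [1, ∞)
peel off the power substitution: sqrt(t) on [0, 1); exp(-t) on [1, ∞)
integrate the 2 segments split at 4/9, then add the results
[0, 4/9) adds the kernel integral of 2**(3/4)*3**(1/4)*t**(1/8)/2
[4/9, ∞) adds the kernel integral of exp(-sqrt(6)*t**(1/4)/2)

4*((8*s + 1)*uppergamma(4*s, 1) + 2)/((3/2)**(2*s)*(8*s + 1))
  Re(s) > -1/8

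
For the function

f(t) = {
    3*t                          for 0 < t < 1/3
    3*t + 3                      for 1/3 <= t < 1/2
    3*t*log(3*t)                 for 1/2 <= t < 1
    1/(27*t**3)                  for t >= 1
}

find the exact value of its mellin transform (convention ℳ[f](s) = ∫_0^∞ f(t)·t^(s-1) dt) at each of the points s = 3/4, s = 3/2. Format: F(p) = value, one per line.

F(3/4) = -4*3**(1/4)/3 - 11468/11907 - 3*2**(1/4)*log(3)/7 + 3*2**(1/4)*log(2)/7 + 12*log(3)/7 + 131*2**(1/4)/49
F(3/2) = -922/2025 - 2*sqrt(3)/9 - 3*sqrt(2)*log(3)/20 + 3*sqrt(2)*log(2)/20 + 71*sqrt(2)/100 + 6*log(3)/5

undo the common scale on t: t on [0, 1); t + 3 on [1, 3/2); t*log(t) on [3/2, 3); …
cuts at 1/3, 1/2, 1: linearity sums the 4 kernel integrals
segment 0 to 1/3 holds 3*t; add its integral
segment 1/3 to 1/2 holds (3*t + 3); add its integral
between 1/2 and 1 the integrand is 3*t*log(3*t)·t^(s-1)
segment [1, ∞) carries 1/(27*t**3); integrate it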